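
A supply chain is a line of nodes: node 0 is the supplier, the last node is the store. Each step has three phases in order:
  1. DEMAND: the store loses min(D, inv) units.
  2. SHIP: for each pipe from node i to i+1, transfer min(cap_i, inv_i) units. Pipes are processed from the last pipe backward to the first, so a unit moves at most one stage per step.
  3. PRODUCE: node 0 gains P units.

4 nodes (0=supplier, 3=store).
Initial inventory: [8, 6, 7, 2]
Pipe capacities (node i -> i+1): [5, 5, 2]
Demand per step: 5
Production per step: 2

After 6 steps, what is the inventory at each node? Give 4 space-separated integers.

Step 1: demand=5,sold=2 ship[2->3]=2 ship[1->2]=5 ship[0->1]=5 prod=2 -> inv=[5 6 10 2]
Step 2: demand=5,sold=2 ship[2->3]=2 ship[1->2]=5 ship[0->1]=5 prod=2 -> inv=[2 6 13 2]
Step 3: demand=5,sold=2 ship[2->3]=2 ship[1->2]=5 ship[0->1]=2 prod=2 -> inv=[2 3 16 2]
Step 4: demand=5,sold=2 ship[2->3]=2 ship[1->2]=3 ship[0->1]=2 prod=2 -> inv=[2 2 17 2]
Step 5: demand=5,sold=2 ship[2->3]=2 ship[1->2]=2 ship[0->1]=2 prod=2 -> inv=[2 2 17 2]
Step 6: demand=5,sold=2 ship[2->3]=2 ship[1->2]=2 ship[0->1]=2 prod=2 -> inv=[2 2 17 2]

2 2 17 2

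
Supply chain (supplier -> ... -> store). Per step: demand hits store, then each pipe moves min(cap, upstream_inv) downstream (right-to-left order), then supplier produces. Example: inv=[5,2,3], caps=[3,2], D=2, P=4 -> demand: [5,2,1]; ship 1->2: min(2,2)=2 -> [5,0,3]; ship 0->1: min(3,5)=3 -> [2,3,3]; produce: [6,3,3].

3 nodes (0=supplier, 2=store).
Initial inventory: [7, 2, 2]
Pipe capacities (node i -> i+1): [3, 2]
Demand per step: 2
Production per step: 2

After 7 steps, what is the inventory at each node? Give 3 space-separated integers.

Step 1: demand=2,sold=2 ship[1->2]=2 ship[0->1]=3 prod=2 -> inv=[6 3 2]
Step 2: demand=2,sold=2 ship[1->2]=2 ship[0->1]=3 prod=2 -> inv=[5 4 2]
Step 3: demand=2,sold=2 ship[1->2]=2 ship[0->1]=3 prod=2 -> inv=[4 5 2]
Step 4: demand=2,sold=2 ship[1->2]=2 ship[0->1]=3 prod=2 -> inv=[3 6 2]
Step 5: demand=2,sold=2 ship[1->2]=2 ship[0->1]=3 prod=2 -> inv=[2 7 2]
Step 6: demand=2,sold=2 ship[1->2]=2 ship[0->1]=2 prod=2 -> inv=[2 7 2]
Step 7: demand=2,sold=2 ship[1->2]=2 ship[0->1]=2 prod=2 -> inv=[2 7 2]

2 7 2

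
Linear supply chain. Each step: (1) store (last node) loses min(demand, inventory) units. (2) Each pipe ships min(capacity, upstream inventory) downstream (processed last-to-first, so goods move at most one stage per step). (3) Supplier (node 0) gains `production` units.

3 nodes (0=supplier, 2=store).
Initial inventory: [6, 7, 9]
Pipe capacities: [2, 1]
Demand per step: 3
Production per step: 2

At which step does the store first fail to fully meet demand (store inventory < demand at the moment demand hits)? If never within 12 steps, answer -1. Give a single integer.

Step 1: demand=3,sold=3 ship[1->2]=1 ship[0->1]=2 prod=2 -> [6 8 7]
Step 2: demand=3,sold=3 ship[1->2]=1 ship[0->1]=2 prod=2 -> [6 9 5]
Step 3: demand=3,sold=3 ship[1->2]=1 ship[0->1]=2 prod=2 -> [6 10 3]
Step 4: demand=3,sold=3 ship[1->2]=1 ship[0->1]=2 prod=2 -> [6 11 1]
Step 5: demand=3,sold=1 ship[1->2]=1 ship[0->1]=2 prod=2 -> [6 12 1]
Step 6: demand=3,sold=1 ship[1->2]=1 ship[0->1]=2 prod=2 -> [6 13 1]
Step 7: demand=3,sold=1 ship[1->2]=1 ship[0->1]=2 prod=2 -> [6 14 1]
Step 8: demand=3,sold=1 ship[1->2]=1 ship[0->1]=2 prod=2 -> [6 15 1]
Step 9: demand=3,sold=1 ship[1->2]=1 ship[0->1]=2 prod=2 -> [6 16 1]
Step 10: demand=3,sold=1 ship[1->2]=1 ship[0->1]=2 prod=2 -> [6 17 1]
Step 11: demand=3,sold=1 ship[1->2]=1 ship[0->1]=2 prod=2 -> [6 18 1]
Step 12: demand=3,sold=1 ship[1->2]=1 ship[0->1]=2 prod=2 -> [6 19 1]
First stockout at step 5

5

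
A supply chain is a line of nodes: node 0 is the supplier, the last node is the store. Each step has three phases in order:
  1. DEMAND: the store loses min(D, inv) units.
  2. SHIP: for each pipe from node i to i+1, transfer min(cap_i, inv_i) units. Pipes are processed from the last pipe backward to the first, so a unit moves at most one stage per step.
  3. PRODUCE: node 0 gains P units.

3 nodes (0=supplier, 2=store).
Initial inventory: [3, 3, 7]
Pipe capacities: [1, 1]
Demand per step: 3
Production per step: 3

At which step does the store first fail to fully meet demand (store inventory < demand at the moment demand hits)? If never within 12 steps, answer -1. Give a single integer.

Step 1: demand=3,sold=3 ship[1->2]=1 ship[0->1]=1 prod=3 -> [5 3 5]
Step 2: demand=3,sold=3 ship[1->2]=1 ship[0->1]=1 prod=3 -> [7 3 3]
Step 3: demand=3,sold=3 ship[1->2]=1 ship[0->1]=1 prod=3 -> [9 3 1]
Step 4: demand=3,sold=1 ship[1->2]=1 ship[0->1]=1 prod=3 -> [11 3 1]
Step 5: demand=3,sold=1 ship[1->2]=1 ship[0->1]=1 prod=3 -> [13 3 1]
Step 6: demand=3,sold=1 ship[1->2]=1 ship[0->1]=1 prod=3 -> [15 3 1]
Step 7: demand=3,sold=1 ship[1->2]=1 ship[0->1]=1 prod=3 -> [17 3 1]
Step 8: demand=3,sold=1 ship[1->2]=1 ship[0->1]=1 prod=3 -> [19 3 1]
Step 9: demand=3,sold=1 ship[1->2]=1 ship[0->1]=1 prod=3 -> [21 3 1]
Step 10: demand=3,sold=1 ship[1->2]=1 ship[0->1]=1 prod=3 -> [23 3 1]
Step 11: demand=3,sold=1 ship[1->2]=1 ship[0->1]=1 prod=3 -> [25 3 1]
Step 12: demand=3,sold=1 ship[1->2]=1 ship[0->1]=1 prod=3 -> [27 3 1]
First stockout at step 4

4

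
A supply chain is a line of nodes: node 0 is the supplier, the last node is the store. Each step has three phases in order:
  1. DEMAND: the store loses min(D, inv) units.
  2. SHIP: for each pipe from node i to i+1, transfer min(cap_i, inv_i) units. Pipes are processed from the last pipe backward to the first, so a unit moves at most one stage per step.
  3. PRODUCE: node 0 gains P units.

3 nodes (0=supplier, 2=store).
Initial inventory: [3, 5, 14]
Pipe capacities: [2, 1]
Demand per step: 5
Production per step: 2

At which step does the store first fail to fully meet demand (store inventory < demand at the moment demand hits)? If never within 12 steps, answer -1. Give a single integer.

Step 1: demand=5,sold=5 ship[1->2]=1 ship[0->1]=2 prod=2 -> [3 6 10]
Step 2: demand=5,sold=5 ship[1->2]=1 ship[0->1]=2 prod=2 -> [3 7 6]
Step 3: demand=5,sold=5 ship[1->2]=1 ship[0->1]=2 prod=2 -> [3 8 2]
Step 4: demand=5,sold=2 ship[1->2]=1 ship[0->1]=2 prod=2 -> [3 9 1]
Step 5: demand=5,sold=1 ship[1->2]=1 ship[0->1]=2 prod=2 -> [3 10 1]
Step 6: demand=5,sold=1 ship[1->2]=1 ship[0->1]=2 prod=2 -> [3 11 1]
Step 7: demand=5,sold=1 ship[1->2]=1 ship[0->1]=2 prod=2 -> [3 12 1]
Step 8: demand=5,sold=1 ship[1->2]=1 ship[0->1]=2 prod=2 -> [3 13 1]
Step 9: demand=5,sold=1 ship[1->2]=1 ship[0->1]=2 prod=2 -> [3 14 1]
Step 10: demand=5,sold=1 ship[1->2]=1 ship[0->1]=2 prod=2 -> [3 15 1]
Step 11: demand=5,sold=1 ship[1->2]=1 ship[0->1]=2 prod=2 -> [3 16 1]
Step 12: demand=5,sold=1 ship[1->2]=1 ship[0->1]=2 prod=2 -> [3 17 1]
First stockout at step 4

4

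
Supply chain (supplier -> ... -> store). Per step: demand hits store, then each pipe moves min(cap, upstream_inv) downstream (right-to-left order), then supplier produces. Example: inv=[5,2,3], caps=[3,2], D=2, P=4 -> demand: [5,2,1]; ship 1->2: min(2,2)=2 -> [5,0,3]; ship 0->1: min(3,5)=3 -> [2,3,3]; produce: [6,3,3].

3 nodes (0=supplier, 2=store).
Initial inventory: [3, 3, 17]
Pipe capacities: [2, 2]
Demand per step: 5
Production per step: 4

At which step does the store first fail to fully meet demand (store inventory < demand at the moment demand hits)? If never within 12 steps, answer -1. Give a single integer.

Step 1: demand=5,sold=5 ship[1->2]=2 ship[0->1]=2 prod=4 -> [5 3 14]
Step 2: demand=5,sold=5 ship[1->2]=2 ship[0->1]=2 prod=4 -> [7 3 11]
Step 3: demand=5,sold=5 ship[1->2]=2 ship[0->1]=2 prod=4 -> [9 3 8]
Step 4: demand=5,sold=5 ship[1->2]=2 ship[0->1]=2 prod=4 -> [11 3 5]
Step 5: demand=5,sold=5 ship[1->2]=2 ship[0->1]=2 prod=4 -> [13 3 2]
Step 6: demand=5,sold=2 ship[1->2]=2 ship[0->1]=2 prod=4 -> [15 3 2]
Step 7: demand=5,sold=2 ship[1->2]=2 ship[0->1]=2 prod=4 -> [17 3 2]
Step 8: demand=5,sold=2 ship[1->2]=2 ship[0->1]=2 prod=4 -> [19 3 2]
Step 9: demand=5,sold=2 ship[1->2]=2 ship[0->1]=2 prod=4 -> [21 3 2]
Step 10: demand=5,sold=2 ship[1->2]=2 ship[0->1]=2 prod=4 -> [23 3 2]
Step 11: demand=5,sold=2 ship[1->2]=2 ship[0->1]=2 prod=4 -> [25 3 2]
Step 12: demand=5,sold=2 ship[1->2]=2 ship[0->1]=2 prod=4 -> [27 3 2]
First stockout at step 6

6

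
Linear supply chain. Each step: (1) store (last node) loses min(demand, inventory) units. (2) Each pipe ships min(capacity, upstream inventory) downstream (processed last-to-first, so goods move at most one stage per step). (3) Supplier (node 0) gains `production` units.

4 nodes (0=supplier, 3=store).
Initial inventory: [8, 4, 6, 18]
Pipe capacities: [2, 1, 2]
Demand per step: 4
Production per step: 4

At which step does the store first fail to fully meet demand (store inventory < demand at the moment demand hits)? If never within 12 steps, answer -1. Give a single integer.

Step 1: demand=4,sold=4 ship[2->3]=2 ship[1->2]=1 ship[0->1]=2 prod=4 -> [10 5 5 16]
Step 2: demand=4,sold=4 ship[2->3]=2 ship[1->2]=1 ship[0->1]=2 prod=4 -> [12 6 4 14]
Step 3: demand=4,sold=4 ship[2->3]=2 ship[1->2]=1 ship[0->1]=2 prod=4 -> [14 7 3 12]
Step 4: demand=4,sold=4 ship[2->3]=2 ship[1->2]=1 ship[0->1]=2 prod=4 -> [16 8 2 10]
Step 5: demand=4,sold=4 ship[2->3]=2 ship[1->2]=1 ship[0->1]=2 prod=4 -> [18 9 1 8]
Step 6: demand=4,sold=4 ship[2->3]=1 ship[1->2]=1 ship[0->1]=2 prod=4 -> [20 10 1 5]
Step 7: demand=4,sold=4 ship[2->3]=1 ship[1->2]=1 ship[0->1]=2 prod=4 -> [22 11 1 2]
Step 8: demand=4,sold=2 ship[2->3]=1 ship[1->2]=1 ship[0->1]=2 prod=4 -> [24 12 1 1]
Step 9: demand=4,sold=1 ship[2->3]=1 ship[1->2]=1 ship[0->1]=2 prod=4 -> [26 13 1 1]
Step 10: demand=4,sold=1 ship[2->3]=1 ship[1->2]=1 ship[0->1]=2 prod=4 -> [28 14 1 1]
Step 11: demand=4,sold=1 ship[2->3]=1 ship[1->2]=1 ship[0->1]=2 prod=4 -> [30 15 1 1]
Step 12: demand=4,sold=1 ship[2->3]=1 ship[1->2]=1 ship[0->1]=2 prod=4 -> [32 16 1 1]
First stockout at step 8

8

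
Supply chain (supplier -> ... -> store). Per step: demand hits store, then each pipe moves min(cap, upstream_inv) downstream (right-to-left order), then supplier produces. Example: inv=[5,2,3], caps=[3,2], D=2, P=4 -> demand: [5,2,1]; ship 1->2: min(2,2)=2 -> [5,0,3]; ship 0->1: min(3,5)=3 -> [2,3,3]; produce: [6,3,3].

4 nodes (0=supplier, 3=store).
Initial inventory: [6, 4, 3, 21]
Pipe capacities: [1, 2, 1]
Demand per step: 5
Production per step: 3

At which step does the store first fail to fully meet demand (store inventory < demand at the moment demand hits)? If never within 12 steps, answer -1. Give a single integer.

Step 1: demand=5,sold=5 ship[2->3]=1 ship[1->2]=2 ship[0->1]=1 prod=3 -> [8 3 4 17]
Step 2: demand=5,sold=5 ship[2->3]=1 ship[1->2]=2 ship[0->1]=1 prod=3 -> [10 2 5 13]
Step 3: demand=5,sold=5 ship[2->3]=1 ship[1->2]=2 ship[0->1]=1 prod=3 -> [12 1 6 9]
Step 4: demand=5,sold=5 ship[2->3]=1 ship[1->2]=1 ship[0->1]=1 prod=3 -> [14 1 6 5]
Step 5: demand=5,sold=5 ship[2->3]=1 ship[1->2]=1 ship[0->1]=1 prod=3 -> [16 1 6 1]
Step 6: demand=5,sold=1 ship[2->3]=1 ship[1->2]=1 ship[0->1]=1 prod=3 -> [18 1 6 1]
Step 7: demand=5,sold=1 ship[2->3]=1 ship[1->2]=1 ship[0->1]=1 prod=3 -> [20 1 6 1]
Step 8: demand=5,sold=1 ship[2->3]=1 ship[1->2]=1 ship[0->1]=1 prod=3 -> [22 1 6 1]
Step 9: demand=5,sold=1 ship[2->3]=1 ship[1->2]=1 ship[0->1]=1 prod=3 -> [24 1 6 1]
Step 10: demand=5,sold=1 ship[2->3]=1 ship[1->2]=1 ship[0->1]=1 prod=3 -> [26 1 6 1]
Step 11: demand=5,sold=1 ship[2->3]=1 ship[1->2]=1 ship[0->1]=1 prod=3 -> [28 1 6 1]
Step 12: demand=5,sold=1 ship[2->3]=1 ship[1->2]=1 ship[0->1]=1 prod=3 -> [30 1 6 1]
First stockout at step 6

6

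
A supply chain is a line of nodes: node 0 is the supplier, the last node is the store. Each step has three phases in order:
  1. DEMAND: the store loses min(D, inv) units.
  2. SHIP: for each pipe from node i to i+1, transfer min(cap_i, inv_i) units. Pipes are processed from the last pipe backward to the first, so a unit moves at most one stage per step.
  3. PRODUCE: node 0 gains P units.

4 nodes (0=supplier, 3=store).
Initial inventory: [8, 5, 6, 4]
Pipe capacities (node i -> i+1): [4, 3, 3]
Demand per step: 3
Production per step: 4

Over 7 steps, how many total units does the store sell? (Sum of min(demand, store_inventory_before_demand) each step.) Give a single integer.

Step 1: sold=3 (running total=3) -> [8 6 6 4]
Step 2: sold=3 (running total=6) -> [8 7 6 4]
Step 3: sold=3 (running total=9) -> [8 8 6 4]
Step 4: sold=3 (running total=12) -> [8 9 6 4]
Step 5: sold=3 (running total=15) -> [8 10 6 4]
Step 6: sold=3 (running total=18) -> [8 11 6 4]
Step 7: sold=3 (running total=21) -> [8 12 6 4]

Answer: 21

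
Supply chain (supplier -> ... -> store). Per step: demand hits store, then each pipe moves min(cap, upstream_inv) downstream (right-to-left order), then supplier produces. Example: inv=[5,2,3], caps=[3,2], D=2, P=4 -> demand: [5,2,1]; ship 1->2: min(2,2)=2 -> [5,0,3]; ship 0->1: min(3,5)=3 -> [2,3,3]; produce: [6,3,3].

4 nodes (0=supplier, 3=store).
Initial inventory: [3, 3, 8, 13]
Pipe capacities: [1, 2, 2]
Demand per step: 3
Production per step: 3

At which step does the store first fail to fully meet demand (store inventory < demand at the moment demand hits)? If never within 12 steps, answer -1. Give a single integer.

Step 1: demand=3,sold=3 ship[2->3]=2 ship[1->2]=2 ship[0->1]=1 prod=3 -> [5 2 8 12]
Step 2: demand=3,sold=3 ship[2->3]=2 ship[1->2]=2 ship[0->1]=1 prod=3 -> [7 1 8 11]
Step 3: demand=3,sold=3 ship[2->3]=2 ship[1->2]=1 ship[0->1]=1 prod=3 -> [9 1 7 10]
Step 4: demand=3,sold=3 ship[2->3]=2 ship[1->2]=1 ship[0->1]=1 prod=3 -> [11 1 6 9]
Step 5: demand=3,sold=3 ship[2->3]=2 ship[1->2]=1 ship[0->1]=1 prod=3 -> [13 1 5 8]
Step 6: demand=3,sold=3 ship[2->3]=2 ship[1->2]=1 ship[0->1]=1 prod=3 -> [15 1 4 7]
Step 7: demand=3,sold=3 ship[2->3]=2 ship[1->2]=1 ship[0->1]=1 prod=3 -> [17 1 3 6]
Step 8: demand=3,sold=3 ship[2->3]=2 ship[1->2]=1 ship[0->1]=1 prod=3 -> [19 1 2 5]
Step 9: demand=3,sold=3 ship[2->3]=2 ship[1->2]=1 ship[0->1]=1 prod=3 -> [21 1 1 4]
Step 10: demand=3,sold=3 ship[2->3]=1 ship[1->2]=1 ship[0->1]=1 prod=3 -> [23 1 1 2]
Step 11: demand=3,sold=2 ship[2->3]=1 ship[1->2]=1 ship[0->1]=1 prod=3 -> [25 1 1 1]
Step 12: demand=3,sold=1 ship[2->3]=1 ship[1->2]=1 ship[0->1]=1 prod=3 -> [27 1 1 1]
First stockout at step 11

11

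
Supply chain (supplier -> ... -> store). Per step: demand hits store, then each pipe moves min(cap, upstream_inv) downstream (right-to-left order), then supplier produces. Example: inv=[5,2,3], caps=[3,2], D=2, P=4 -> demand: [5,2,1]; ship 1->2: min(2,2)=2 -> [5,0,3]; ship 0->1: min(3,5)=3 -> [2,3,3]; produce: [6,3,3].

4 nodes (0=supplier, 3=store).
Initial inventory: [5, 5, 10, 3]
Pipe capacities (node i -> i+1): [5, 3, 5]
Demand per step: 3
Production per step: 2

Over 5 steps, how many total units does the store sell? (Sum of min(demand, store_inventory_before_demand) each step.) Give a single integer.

Step 1: sold=3 (running total=3) -> [2 7 8 5]
Step 2: sold=3 (running total=6) -> [2 6 6 7]
Step 3: sold=3 (running total=9) -> [2 5 4 9]
Step 4: sold=3 (running total=12) -> [2 4 3 10]
Step 5: sold=3 (running total=15) -> [2 3 3 10]

Answer: 15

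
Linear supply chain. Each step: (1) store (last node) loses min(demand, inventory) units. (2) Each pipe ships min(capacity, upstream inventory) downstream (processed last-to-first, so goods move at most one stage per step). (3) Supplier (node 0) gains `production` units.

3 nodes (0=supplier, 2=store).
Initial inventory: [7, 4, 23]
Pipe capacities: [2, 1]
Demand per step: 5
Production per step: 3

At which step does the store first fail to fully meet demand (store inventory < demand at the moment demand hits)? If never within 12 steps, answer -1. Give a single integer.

Step 1: demand=5,sold=5 ship[1->2]=1 ship[0->1]=2 prod=3 -> [8 5 19]
Step 2: demand=5,sold=5 ship[1->2]=1 ship[0->1]=2 prod=3 -> [9 6 15]
Step 3: demand=5,sold=5 ship[1->2]=1 ship[0->1]=2 prod=3 -> [10 7 11]
Step 4: demand=5,sold=5 ship[1->2]=1 ship[0->1]=2 prod=3 -> [11 8 7]
Step 5: demand=5,sold=5 ship[1->2]=1 ship[0->1]=2 prod=3 -> [12 9 3]
Step 6: demand=5,sold=3 ship[1->2]=1 ship[0->1]=2 prod=3 -> [13 10 1]
Step 7: demand=5,sold=1 ship[1->2]=1 ship[0->1]=2 prod=3 -> [14 11 1]
Step 8: demand=5,sold=1 ship[1->2]=1 ship[0->1]=2 prod=3 -> [15 12 1]
Step 9: demand=5,sold=1 ship[1->2]=1 ship[0->1]=2 prod=3 -> [16 13 1]
Step 10: demand=5,sold=1 ship[1->2]=1 ship[0->1]=2 prod=3 -> [17 14 1]
Step 11: demand=5,sold=1 ship[1->2]=1 ship[0->1]=2 prod=3 -> [18 15 1]
Step 12: demand=5,sold=1 ship[1->2]=1 ship[0->1]=2 prod=3 -> [19 16 1]
First stockout at step 6

6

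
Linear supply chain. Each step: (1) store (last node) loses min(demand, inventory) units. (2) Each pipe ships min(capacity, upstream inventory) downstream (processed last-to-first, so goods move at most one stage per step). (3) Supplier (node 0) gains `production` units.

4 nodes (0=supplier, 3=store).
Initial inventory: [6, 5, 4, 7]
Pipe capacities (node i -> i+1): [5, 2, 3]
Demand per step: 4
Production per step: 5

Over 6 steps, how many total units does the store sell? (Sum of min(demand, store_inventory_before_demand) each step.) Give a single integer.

Answer: 19

Derivation:
Step 1: sold=4 (running total=4) -> [6 8 3 6]
Step 2: sold=4 (running total=8) -> [6 11 2 5]
Step 3: sold=4 (running total=12) -> [6 14 2 3]
Step 4: sold=3 (running total=15) -> [6 17 2 2]
Step 5: sold=2 (running total=17) -> [6 20 2 2]
Step 6: sold=2 (running total=19) -> [6 23 2 2]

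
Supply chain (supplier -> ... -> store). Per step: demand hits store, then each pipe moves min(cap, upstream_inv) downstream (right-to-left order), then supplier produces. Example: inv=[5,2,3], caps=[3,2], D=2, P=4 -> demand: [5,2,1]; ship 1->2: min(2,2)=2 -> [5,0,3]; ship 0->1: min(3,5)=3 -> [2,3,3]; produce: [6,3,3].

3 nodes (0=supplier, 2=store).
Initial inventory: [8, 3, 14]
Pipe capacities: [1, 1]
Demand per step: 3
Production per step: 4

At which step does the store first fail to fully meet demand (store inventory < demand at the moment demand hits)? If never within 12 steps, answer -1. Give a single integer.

Step 1: demand=3,sold=3 ship[1->2]=1 ship[0->1]=1 prod=4 -> [11 3 12]
Step 2: demand=3,sold=3 ship[1->2]=1 ship[0->1]=1 prod=4 -> [14 3 10]
Step 3: demand=3,sold=3 ship[1->2]=1 ship[0->1]=1 prod=4 -> [17 3 8]
Step 4: demand=3,sold=3 ship[1->2]=1 ship[0->1]=1 prod=4 -> [20 3 6]
Step 5: demand=3,sold=3 ship[1->2]=1 ship[0->1]=1 prod=4 -> [23 3 4]
Step 6: demand=3,sold=3 ship[1->2]=1 ship[0->1]=1 prod=4 -> [26 3 2]
Step 7: demand=3,sold=2 ship[1->2]=1 ship[0->1]=1 prod=4 -> [29 3 1]
Step 8: demand=3,sold=1 ship[1->2]=1 ship[0->1]=1 prod=4 -> [32 3 1]
Step 9: demand=3,sold=1 ship[1->2]=1 ship[0->1]=1 prod=4 -> [35 3 1]
Step 10: demand=3,sold=1 ship[1->2]=1 ship[0->1]=1 prod=4 -> [38 3 1]
Step 11: demand=3,sold=1 ship[1->2]=1 ship[0->1]=1 prod=4 -> [41 3 1]
Step 12: demand=3,sold=1 ship[1->2]=1 ship[0->1]=1 prod=4 -> [44 3 1]
First stockout at step 7

7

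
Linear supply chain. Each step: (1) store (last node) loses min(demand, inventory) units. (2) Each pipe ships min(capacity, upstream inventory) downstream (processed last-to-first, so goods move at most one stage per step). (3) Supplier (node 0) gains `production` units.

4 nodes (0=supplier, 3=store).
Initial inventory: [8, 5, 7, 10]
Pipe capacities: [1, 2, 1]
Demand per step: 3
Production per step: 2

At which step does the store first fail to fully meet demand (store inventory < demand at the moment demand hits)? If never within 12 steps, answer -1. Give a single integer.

Step 1: demand=3,sold=3 ship[2->3]=1 ship[1->2]=2 ship[0->1]=1 prod=2 -> [9 4 8 8]
Step 2: demand=3,sold=3 ship[2->3]=1 ship[1->2]=2 ship[0->1]=1 prod=2 -> [10 3 9 6]
Step 3: demand=3,sold=3 ship[2->3]=1 ship[1->2]=2 ship[0->1]=1 prod=2 -> [11 2 10 4]
Step 4: demand=3,sold=3 ship[2->3]=1 ship[1->2]=2 ship[0->1]=1 prod=2 -> [12 1 11 2]
Step 5: demand=3,sold=2 ship[2->3]=1 ship[1->2]=1 ship[0->1]=1 prod=2 -> [13 1 11 1]
Step 6: demand=3,sold=1 ship[2->3]=1 ship[1->2]=1 ship[0->1]=1 prod=2 -> [14 1 11 1]
Step 7: demand=3,sold=1 ship[2->3]=1 ship[1->2]=1 ship[0->1]=1 prod=2 -> [15 1 11 1]
Step 8: demand=3,sold=1 ship[2->3]=1 ship[1->2]=1 ship[0->1]=1 prod=2 -> [16 1 11 1]
Step 9: demand=3,sold=1 ship[2->3]=1 ship[1->2]=1 ship[0->1]=1 prod=2 -> [17 1 11 1]
Step 10: demand=3,sold=1 ship[2->3]=1 ship[1->2]=1 ship[0->1]=1 prod=2 -> [18 1 11 1]
Step 11: demand=3,sold=1 ship[2->3]=1 ship[1->2]=1 ship[0->1]=1 prod=2 -> [19 1 11 1]
Step 12: demand=3,sold=1 ship[2->3]=1 ship[1->2]=1 ship[0->1]=1 prod=2 -> [20 1 11 1]
First stockout at step 5

5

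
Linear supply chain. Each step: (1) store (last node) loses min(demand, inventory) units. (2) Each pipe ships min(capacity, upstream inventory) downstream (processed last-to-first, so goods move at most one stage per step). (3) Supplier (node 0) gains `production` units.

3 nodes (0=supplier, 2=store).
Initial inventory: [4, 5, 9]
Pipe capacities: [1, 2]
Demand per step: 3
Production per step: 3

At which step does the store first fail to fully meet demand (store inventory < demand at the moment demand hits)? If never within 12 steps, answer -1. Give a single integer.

Step 1: demand=3,sold=3 ship[1->2]=2 ship[0->1]=1 prod=3 -> [6 4 8]
Step 2: demand=3,sold=3 ship[1->2]=2 ship[0->1]=1 prod=3 -> [8 3 7]
Step 3: demand=3,sold=3 ship[1->2]=2 ship[0->1]=1 prod=3 -> [10 2 6]
Step 4: demand=3,sold=3 ship[1->2]=2 ship[0->1]=1 prod=3 -> [12 1 5]
Step 5: demand=3,sold=3 ship[1->2]=1 ship[0->1]=1 prod=3 -> [14 1 3]
Step 6: demand=3,sold=3 ship[1->2]=1 ship[0->1]=1 prod=3 -> [16 1 1]
Step 7: demand=3,sold=1 ship[1->2]=1 ship[0->1]=1 prod=3 -> [18 1 1]
Step 8: demand=3,sold=1 ship[1->2]=1 ship[0->1]=1 prod=3 -> [20 1 1]
Step 9: demand=3,sold=1 ship[1->2]=1 ship[0->1]=1 prod=3 -> [22 1 1]
Step 10: demand=3,sold=1 ship[1->2]=1 ship[0->1]=1 prod=3 -> [24 1 1]
Step 11: demand=3,sold=1 ship[1->2]=1 ship[0->1]=1 prod=3 -> [26 1 1]
Step 12: demand=3,sold=1 ship[1->2]=1 ship[0->1]=1 prod=3 -> [28 1 1]
First stockout at step 7

7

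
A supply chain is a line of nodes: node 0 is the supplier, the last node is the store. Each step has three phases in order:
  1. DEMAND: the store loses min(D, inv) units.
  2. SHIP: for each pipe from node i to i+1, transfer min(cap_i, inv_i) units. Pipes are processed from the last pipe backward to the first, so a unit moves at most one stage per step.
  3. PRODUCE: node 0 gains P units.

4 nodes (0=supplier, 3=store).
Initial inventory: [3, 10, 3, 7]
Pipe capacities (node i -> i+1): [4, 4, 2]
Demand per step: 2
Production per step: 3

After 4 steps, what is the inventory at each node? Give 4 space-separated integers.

Step 1: demand=2,sold=2 ship[2->3]=2 ship[1->2]=4 ship[0->1]=3 prod=3 -> inv=[3 9 5 7]
Step 2: demand=2,sold=2 ship[2->3]=2 ship[1->2]=4 ship[0->1]=3 prod=3 -> inv=[3 8 7 7]
Step 3: demand=2,sold=2 ship[2->3]=2 ship[1->2]=4 ship[0->1]=3 prod=3 -> inv=[3 7 9 7]
Step 4: demand=2,sold=2 ship[2->3]=2 ship[1->2]=4 ship[0->1]=3 prod=3 -> inv=[3 6 11 7]

3 6 11 7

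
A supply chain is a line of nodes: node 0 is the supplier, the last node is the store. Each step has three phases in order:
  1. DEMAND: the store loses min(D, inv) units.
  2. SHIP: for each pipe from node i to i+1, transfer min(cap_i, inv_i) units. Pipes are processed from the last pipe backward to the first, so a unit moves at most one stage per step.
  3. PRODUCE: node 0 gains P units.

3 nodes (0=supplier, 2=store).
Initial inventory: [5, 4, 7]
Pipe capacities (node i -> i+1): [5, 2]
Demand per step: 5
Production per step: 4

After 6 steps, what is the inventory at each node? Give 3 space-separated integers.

Step 1: demand=5,sold=5 ship[1->2]=2 ship[0->1]=5 prod=4 -> inv=[4 7 4]
Step 2: demand=5,sold=4 ship[1->2]=2 ship[0->1]=4 prod=4 -> inv=[4 9 2]
Step 3: demand=5,sold=2 ship[1->2]=2 ship[0->1]=4 prod=4 -> inv=[4 11 2]
Step 4: demand=5,sold=2 ship[1->2]=2 ship[0->1]=4 prod=4 -> inv=[4 13 2]
Step 5: demand=5,sold=2 ship[1->2]=2 ship[0->1]=4 prod=4 -> inv=[4 15 2]
Step 6: demand=5,sold=2 ship[1->2]=2 ship[0->1]=4 prod=4 -> inv=[4 17 2]

4 17 2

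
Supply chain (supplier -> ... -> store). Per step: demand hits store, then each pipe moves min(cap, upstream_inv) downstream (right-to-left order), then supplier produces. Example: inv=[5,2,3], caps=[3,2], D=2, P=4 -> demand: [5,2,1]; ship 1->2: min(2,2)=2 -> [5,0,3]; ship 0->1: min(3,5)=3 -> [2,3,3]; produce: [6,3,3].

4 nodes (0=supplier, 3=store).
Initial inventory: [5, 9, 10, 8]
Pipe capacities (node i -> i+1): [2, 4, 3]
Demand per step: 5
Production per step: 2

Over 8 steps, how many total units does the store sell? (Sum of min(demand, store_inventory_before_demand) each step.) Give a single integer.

Answer: 29

Derivation:
Step 1: sold=5 (running total=5) -> [5 7 11 6]
Step 2: sold=5 (running total=10) -> [5 5 12 4]
Step 3: sold=4 (running total=14) -> [5 3 13 3]
Step 4: sold=3 (running total=17) -> [5 2 13 3]
Step 5: sold=3 (running total=20) -> [5 2 12 3]
Step 6: sold=3 (running total=23) -> [5 2 11 3]
Step 7: sold=3 (running total=26) -> [5 2 10 3]
Step 8: sold=3 (running total=29) -> [5 2 9 3]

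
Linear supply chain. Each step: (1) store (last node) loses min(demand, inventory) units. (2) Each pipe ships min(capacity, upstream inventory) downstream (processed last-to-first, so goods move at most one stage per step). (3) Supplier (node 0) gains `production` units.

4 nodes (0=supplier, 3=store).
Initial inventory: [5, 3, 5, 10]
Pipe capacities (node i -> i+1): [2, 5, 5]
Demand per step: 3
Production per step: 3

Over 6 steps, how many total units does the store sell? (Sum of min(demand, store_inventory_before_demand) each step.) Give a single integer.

Answer: 18

Derivation:
Step 1: sold=3 (running total=3) -> [6 2 3 12]
Step 2: sold=3 (running total=6) -> [7 2 2 12]
Step 3: sold=3 (running total=9) -> [8 2 2 11]
Step 4: sold=3 (running total=12) -> [9 2 2 10]
Step 5: sold=3 (running total=15) -> [10 2 2 9]
Step 6: sold=3 (running total=18) -> [11 2 2 8]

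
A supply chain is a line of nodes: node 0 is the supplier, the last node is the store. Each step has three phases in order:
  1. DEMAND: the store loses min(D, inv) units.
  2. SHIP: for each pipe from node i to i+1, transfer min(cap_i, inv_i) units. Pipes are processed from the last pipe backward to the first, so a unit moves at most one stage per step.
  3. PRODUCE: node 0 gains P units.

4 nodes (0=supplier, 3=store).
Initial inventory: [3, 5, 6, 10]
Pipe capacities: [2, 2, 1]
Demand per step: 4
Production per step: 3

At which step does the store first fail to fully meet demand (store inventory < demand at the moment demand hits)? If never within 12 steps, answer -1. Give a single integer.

Step 1: demand=4,sold=4 ship[2->3]=1 ship[1->2]=2 ship[0->1]=2 prod=3 -> [4 5 7 7]
Step 2: demand=4,sold=4 ship[2->3]=1 ship[1->2]=2 ship[0->1]=2 prod=3 -> [5 5 8 4]
Step 3: demand=4,sold=4 ship[2->3]=1 ship[1->2]=2 ship[0->1]=2 prod=3 -> [6 5 9 1]
Step 4: demand=4,sold=1 ship[2->3]=1 ship[1->2]=2 ship[0->1]=2 prod=3 -> [7 5 10 1]
Step 5: demand=4,sold=1 ship[2->3]=1 ship[1->2]=2 ship[0->1]=2 prod=3 -> [8 5 11 1]
Step 6: demand=4,sold=1 ship[2->3]=1 ship[1->2]=2 ship[0->1]=2 prod=3 -> [9 5 12 1]
Step 7: demand=4,sold=1 ship[2->3]=1 ship[1->2]=2 ship[0->1]=2 prod=3 -> [10 5 13 1]
Step 8: demand=4,sold=1 ship[2->3]=1 ship[1->2]=2 ship[0->1]=2 prod=3 -> [11 5 14 1]
Step 9: demand=4,sold=1 ship[2->3]=1 ship[1->2]=2 ship[0->1]=2 prod=3 -> [12 5 15 1]
Step 10: demand=4,sold=1 ship[2->3]=1 ship[1->2]=2 ship[0->1]=2 prod=3 -> [13 5 16 1]
Step 11: demand=4,sold=1 ship[2->3]=1 ship[1->2]=2 ship[0->1]=2 prod=3 -> [14 5 17 1]
Step 12: demand=4,sold=1 ship[2->3]=1 ship[1->2]=2 ship[0->1]=2 prod=3 -> [15 5 18 1]
First stockout at step 4

4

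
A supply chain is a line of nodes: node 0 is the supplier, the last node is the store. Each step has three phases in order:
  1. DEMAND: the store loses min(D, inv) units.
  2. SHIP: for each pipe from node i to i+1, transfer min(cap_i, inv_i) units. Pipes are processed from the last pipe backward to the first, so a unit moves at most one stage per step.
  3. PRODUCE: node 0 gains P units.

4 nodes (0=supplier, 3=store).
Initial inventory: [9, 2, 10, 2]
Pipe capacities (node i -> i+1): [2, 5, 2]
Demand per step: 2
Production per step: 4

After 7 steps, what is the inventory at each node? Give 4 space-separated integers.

Step 1: demand=2,sold=2 ship[2->3]=2 ship[1->2]=2 ship[0->1]=2 prod=4 -> inv=[11 2 10 2]
Step 2: demand=2,sold=2 ship[2->3]=2 ship[1->2]=2 ship[0->1]=2 prod=4 -> inv=[13 2 10 2]
Step 3: demand=2,sold=2 ship[2->3]=2 ship[1->2]=2 ship[0->1]=2 prod=4 -> inv=[15 2 10 2]
Step 4: demand=2,sold=2 ship[2->3]=2 ship[1->2]=2 ship[0->1]=2 prod=4 -> inv=[17 2 10 2]
Step 5: demand=2,sold=2 ship[2->3]=2 ship[1->2]=2 ship[0->1]=2 prod=4 -> inv=[19 2 10 2]
Step 6: demand=2,sold=2 ship[2->3]=2 ship[1->2]=2 ship[0->1]=2 prod=4 -> inv=[21 2 10 2]
Step 7: demand=2,sold=2 ship[2->3]=2 ship[1->2]=2 ship[0->1]=2 prod=4 -> inv=[23 2 10 2]

23 2 10 2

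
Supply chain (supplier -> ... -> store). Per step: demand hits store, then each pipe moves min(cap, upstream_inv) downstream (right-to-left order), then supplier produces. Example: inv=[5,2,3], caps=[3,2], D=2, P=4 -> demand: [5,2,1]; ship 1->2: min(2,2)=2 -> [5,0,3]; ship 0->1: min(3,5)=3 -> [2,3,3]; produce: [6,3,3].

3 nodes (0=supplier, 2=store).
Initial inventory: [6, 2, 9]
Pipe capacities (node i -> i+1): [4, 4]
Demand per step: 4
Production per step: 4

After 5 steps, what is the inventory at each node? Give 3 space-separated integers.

Step 1: demand=4,sold=4 ship[1->2]=2 ship[0->1]=4 prod=4 -> inv=[6 4 7]
Step 2: demand=4,sold=4 ship[1->2]=4 ship[0->1]=4 prod=4 -> inv=[6 4 7]
Step 3: demand=4,sold=4 ship[1->2]=4 ship[0->1]=4 prod=4 -> inv=[6 4 7]
Step 4: demand=4,sold=4 ship[1->2]=4 ship[0->1]=4 prod=4 -> inv=[6 4 7]
Step 5: demand=4,sold=4 ship[1->2]=4 ship[0->1]=4 prod=4 -> inv=[6 4 7]

6 4 7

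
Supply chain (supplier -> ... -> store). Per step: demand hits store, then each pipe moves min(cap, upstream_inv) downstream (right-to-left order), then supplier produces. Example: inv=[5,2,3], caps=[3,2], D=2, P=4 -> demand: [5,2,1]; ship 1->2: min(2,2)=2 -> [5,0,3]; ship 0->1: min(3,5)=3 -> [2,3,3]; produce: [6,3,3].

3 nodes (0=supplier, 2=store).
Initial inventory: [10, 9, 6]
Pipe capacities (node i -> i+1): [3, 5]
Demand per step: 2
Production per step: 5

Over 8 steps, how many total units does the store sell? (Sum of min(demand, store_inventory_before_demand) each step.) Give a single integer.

Step 1: sold=2 (running total=2) -> [12 7 9]
Step 2: sold=2 (running total=4) -> [14 5 12]
Step 3: sold=2 (running total=6) -> [16 3 15]
Step 4: sold=2 (running total=8) -> [18 3 16]
Step 5: sold=2 (running total=10) -> [20 3 17]
Step 6: sold=2 (running total=12) -> [22 3 18]
Step 7: sold=2 (running total=14) -> [24 3 19]
Step 8: sold=2 (running total=16) -> [26 3 20]

Answer: 16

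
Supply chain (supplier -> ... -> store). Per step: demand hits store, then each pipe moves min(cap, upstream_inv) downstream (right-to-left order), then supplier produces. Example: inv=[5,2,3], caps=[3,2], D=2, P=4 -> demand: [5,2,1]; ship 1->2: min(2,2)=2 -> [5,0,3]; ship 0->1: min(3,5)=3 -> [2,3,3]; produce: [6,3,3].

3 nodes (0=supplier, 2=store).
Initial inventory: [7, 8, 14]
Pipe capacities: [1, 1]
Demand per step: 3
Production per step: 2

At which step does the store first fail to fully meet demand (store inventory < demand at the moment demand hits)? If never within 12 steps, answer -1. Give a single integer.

Step 1: demand=3,sold=3 ship[1->2]=1 ship[0->1]=1 prod=2 -> [8 8 12]
Step 2: demand=3,sold=3 ship[1->2]=1 ship[0->1]=1 prod=2 -> [9 8 10]
Step 3: demand=3,sold=3 ship[1->2]=1 ship[0->1]=1 prod=2 -> [10 8 8]
Step 4: demand=3,sold=3 ship[1->2]=1 ship[0->1]=1 prod=2 -> [11 8 6]
Step 5: demand=3,sold=3 ship[1->2]=1 ship[0->1]=1 prod=2 -> [12 8 4]
Step 6: demand=3,sold=3 ship[1->2]=1 ship[0->1]=1 prod=2 -> [13 8 2]
Step 7: demand=3,sold=2 ship[1->2]=1 ship[0->1]=1 prod=2 -> [14 8 1]
Step 8: demand=3,sold=1 ship[1->2]=1 ship[0->1]=1 prod=2 -> [15 8 1]
Step 9: demand=3,sold=1 ship[1->2]=1 ship[0->1]=1 prod=2 -> [16 8 1]
Step 10: demand=3,sold=1 ship[1->2]=1 ship[0->1]=1 prod=2 -> [17 8 1]
Step 11: demand=3,sold=1 ship[1->2]=1 ship[0->1]=1 prod=2 -> [18 8 1]
Step 12: demand=3,sold=1 ship[1->2]=1 ship[0->1]=1 prod=2 -> [19 8 1]
First stockout at step 7

7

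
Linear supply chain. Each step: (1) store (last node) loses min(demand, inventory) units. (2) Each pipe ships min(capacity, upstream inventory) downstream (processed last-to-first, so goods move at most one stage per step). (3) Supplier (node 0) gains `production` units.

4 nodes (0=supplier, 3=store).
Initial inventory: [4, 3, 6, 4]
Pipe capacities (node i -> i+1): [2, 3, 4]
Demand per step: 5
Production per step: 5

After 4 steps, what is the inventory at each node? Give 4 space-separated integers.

Step 1: demand=5,sold=4 ship[2->3]=4 ship[1->2]=3 ship[0->1]=2 prod=5 -> inv=[7 2 5 4]
Step 2: demand=5,sold=4 ship[2->3]=4 ship[1->2]=2 ship[0->1]=2 prod=5 -> inv=[10 2 3 4]
Step 3: demand=5,sold=4 ship[2->3]=3 ship[1->2]=2 ship[0->1]=2 prod=5 -> inv=[13 2 2 3]
Step 4: demand=5,sold=3 ship[2->3]=2 ship[1->2]=2 ship[0->1]=2 prod=5 -> inv=[16 2 2 2]

16 2 2 2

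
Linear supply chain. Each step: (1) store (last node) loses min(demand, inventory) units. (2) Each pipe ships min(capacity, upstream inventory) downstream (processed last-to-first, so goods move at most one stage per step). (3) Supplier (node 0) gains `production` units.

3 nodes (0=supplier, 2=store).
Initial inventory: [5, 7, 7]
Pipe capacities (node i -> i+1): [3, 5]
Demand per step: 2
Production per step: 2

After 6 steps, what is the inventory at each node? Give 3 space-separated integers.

Step 1: demand=2,sold=2 ship[1->2]=5 ship[0->1]=3 prod=2 -> inv=[4 5 10]
Step 2: demand=2,sold=2 ship[1->2]=5 ship[0->1]=3 prod=2 -> inv=[3 3 13]
Step 3: demand=2,sold=2 ship[1->2]=3 ship[0->1]=3 prod=2 -> inv=[2 3 14]
Step 4: demand=2,sold=2 ship[1->2]=3 ship[0->1]=2 prod=2 -> inv=[2 2 15]
Step 5: demand=2,sold=2 ship[1->2]=2 ship[0->1]=2 prod=2 -> inv=[2 2 15]
Step 6: demand=2,sold=2 ship[1->2]=2 ship[0->1]=2 prod=2 -> inv=[2 2 15]

2 2 15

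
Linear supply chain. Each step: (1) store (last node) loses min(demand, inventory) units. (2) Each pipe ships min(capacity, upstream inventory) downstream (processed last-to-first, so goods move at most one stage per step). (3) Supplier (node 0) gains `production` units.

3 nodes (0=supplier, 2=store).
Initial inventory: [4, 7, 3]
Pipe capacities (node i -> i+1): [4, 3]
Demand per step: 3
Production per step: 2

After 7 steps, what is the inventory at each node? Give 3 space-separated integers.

Step 1: demand=3,sold=3 ship[1->2]=3 ship[0->1]=4 prod=2 -> inv=[2 8 3]
Step 2: demand=3,sold=3 ship[1->2]=3 ship[0->1]=2 prod=2 -> inv=[2 7 3]
Step 3: demand=3,sold=3 ship[1->2]=3 ship[0->1]=2 prod=2 -> inv=[2 6 3]
Step 4: demand=3,sold=3 ship[1->2]=3 ship[0->1]=2 prod=2 -> inv=[2 5 3]
Step 5: demand=3,sold=3 ship[1->2]=3 ship[0->1]=2 prod=2 -> inv=[2 4 3]
Step 6: demand=3,sold=3 ship[1->2]=3 ship[0->1]=2 prod=2 -> inv=[2 3 3]
Step 7: demand=3,sold=3 ship[1->2]=3 ship[0->1]=2 prod=2 -> inv=[2 2 3]

2 2 3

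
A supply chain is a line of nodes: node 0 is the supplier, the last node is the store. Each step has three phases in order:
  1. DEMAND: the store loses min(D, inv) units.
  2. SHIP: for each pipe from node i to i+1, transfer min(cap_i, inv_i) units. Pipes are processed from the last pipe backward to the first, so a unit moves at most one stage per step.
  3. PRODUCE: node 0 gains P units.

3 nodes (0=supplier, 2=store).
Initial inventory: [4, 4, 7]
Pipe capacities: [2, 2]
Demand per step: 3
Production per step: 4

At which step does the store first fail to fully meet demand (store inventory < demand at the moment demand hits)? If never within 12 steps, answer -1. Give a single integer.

Step 1: demand=3,sold=3 ship[1->2]=2 ship[0->1]=2 prod=4 -> [6 4 6]
Step 2: demand=3,sold=3 ship[1->2]=2 ship[0->1]=2 prod=4 -> [8 4 5]
Step 3: demand=3,sold=3 ship[1->2]=2 ship[0->1]=2 prod=4 -> [10 4 4]
Step 4: demand=3,sold=3 ship[1->2]=2 ship[0->1]=2 prod=4 -> [12 4 3]
Step 5: demand=3,sold=3 ship[1->2]=2 ship[0->1]=2 prod=4 -> [14 4 2]
Step 6: demand=3,sold=2 ship[1->2]=2 ship[0->1]=2 prod=4 -> [16 4 2]
Step 7: demand=3,sold=2 ship[1->2]=2 ship[0->1]=2 prod=4 -> [18 4 2]
Step 8: demand=3,sold=2 ship[1->2]=2 ship[0->1]=2 prod=4 -> [20 4 2]
Step 9: demand=3,sold=2 ship[1->2]=2 ship[0->1]=2 prod=4 -> [22 4 2]
Step 10: demand=3,sold=2 ship[1->2]=2 ship[0->1]=2 prod=4 -> [24 4 2]
Step 11: demand=3,sold=2 ship[1->2]=2 ship[0->1]=2 prod=4 -> [26 4 2]
Step 12: demand=3,sold=2 ship[1->2]=2 ship[0->1]=2 prod=4 -> [28 4 2]
First stockout at step 6

6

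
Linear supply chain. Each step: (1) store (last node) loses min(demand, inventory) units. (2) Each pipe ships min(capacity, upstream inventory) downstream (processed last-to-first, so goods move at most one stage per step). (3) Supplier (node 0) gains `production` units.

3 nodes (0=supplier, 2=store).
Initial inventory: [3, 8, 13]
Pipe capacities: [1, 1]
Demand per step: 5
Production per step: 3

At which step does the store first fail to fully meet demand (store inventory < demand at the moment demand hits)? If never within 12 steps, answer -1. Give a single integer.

Step 1: demand=5,sold=5 ship[1->2]=1 ship[0->1]=1 prod=3 -> [5 8 9]
Step 2: demand=5,sold=5 ship[1->2]=1 ship[0->1]=1 prod=3 -> [7 8 5]
Step 3: demand=5,sold=5 ship[1->2]=1 ship[0->1]=1 prod=3 -> [9 8 1]
Step 4: demand=5,sold=1 ship[1->2]=1 ship[0->1]=1 prod=3 -> [11 8 1]
Step 5: demand=5,sold=1 ship[1->2]=1 ship[0->1]=1 prod=3 -> [13 8 1]
Step 6: demand=5,sold=1 ship[1->2]=1 ship[0->1]=1 prod=3 -> [15 8 1]
Step 7: demand=5,sold=1 ship[1->2]=1 ship[0->1]=1 prod=3 -> [17 8 1]
Step 8: demand=5,sold=1 ship[1->2]=1 ship[0->1]=1 prod=3 -> [19 8 1]
Step 9: demand=5,sold=1 ship[1->2]=1 ship[0->1]=1 prod=3 -> [21 8 1]
Step 10: demand=5,sold=1 ship[1->2]=1 ship[0->1]=1 prod=3 -> [23 8 1]
Step 11: demand=5,sold=1 ship[1->2]=1 ship[0->1]=1 prod=3 -> [25 8 1]
Step 12: demand=5,sold=1 ship[1->2]=1 ship[0->1]=1 prod=3 -> [27 8 1]
First stockout at step 4

4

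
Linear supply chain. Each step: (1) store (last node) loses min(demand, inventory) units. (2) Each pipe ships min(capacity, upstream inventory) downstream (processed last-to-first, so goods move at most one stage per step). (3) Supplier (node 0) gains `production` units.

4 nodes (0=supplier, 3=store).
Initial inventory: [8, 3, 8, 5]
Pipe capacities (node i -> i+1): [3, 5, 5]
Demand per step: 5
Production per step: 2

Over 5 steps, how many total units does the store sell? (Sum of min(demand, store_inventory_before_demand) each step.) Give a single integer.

Answer: 22

Derivation:
Step 1: sold=5 (running total=5) -> [7 3 6 5]
Step 2: sold=5 (running total=10) -> [6 3 4 5]
Step 3: sold=5 (running total=15) -> [5 3 3 4]
Step 4: sold=4 (running total=19) -> [4 3 3 3]
Step 5: sold=3 (running total=22) -> [3 3 3 3]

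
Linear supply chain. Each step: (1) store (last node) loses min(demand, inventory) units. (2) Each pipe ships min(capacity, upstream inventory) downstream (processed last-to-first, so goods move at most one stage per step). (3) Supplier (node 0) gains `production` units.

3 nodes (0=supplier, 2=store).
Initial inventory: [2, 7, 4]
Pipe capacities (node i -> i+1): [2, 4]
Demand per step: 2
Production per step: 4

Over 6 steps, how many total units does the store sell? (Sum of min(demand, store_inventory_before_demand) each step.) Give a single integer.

Step 1: sold=2 (running total=2) -> [4 5 6]
Step 2: sold=2 (running total=4) -> [6 3 8]
Step 3: sold=2 (running total=6) -> [8 2 9]
Step 4: sold=2 (running total=8) -> [10 2 9]
Step 5: sold=2 (running total=10) -> [12 2 9]
Step 6: sold=2 (running total=12) -> [14 2 9]

Answer: 12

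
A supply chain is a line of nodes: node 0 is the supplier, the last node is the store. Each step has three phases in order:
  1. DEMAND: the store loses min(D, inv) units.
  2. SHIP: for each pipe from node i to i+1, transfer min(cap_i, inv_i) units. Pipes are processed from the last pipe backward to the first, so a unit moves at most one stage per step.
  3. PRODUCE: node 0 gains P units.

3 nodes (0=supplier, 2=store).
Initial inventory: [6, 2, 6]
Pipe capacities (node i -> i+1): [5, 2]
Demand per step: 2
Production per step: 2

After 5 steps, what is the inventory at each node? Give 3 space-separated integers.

Step 1: demand=2,sold=2 ship[1->2]=2 ship[0->1]=5 prod=2 -> inv=[3 5 6]
Step 2: demand=2,sold=2 ship[1->2]=2 ship[0->1]=3 prod=2 -> inv=[2 6 6]
Step 3: demand=2,sold=2 ship[1->2]=2 ship[0->1]=2 prod=2 -> inv=[2 6 6]
Step 4: demand=2,sold=2 ship[1->2]=2 ship[0->1]=2 prod=2 -> inv=[2 6 6]
Step 5: demand=2,sold=2 ship[1->2]=2 ship[0->1]=2 prod=2 -> inv=[2 6 6]

2 6 6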